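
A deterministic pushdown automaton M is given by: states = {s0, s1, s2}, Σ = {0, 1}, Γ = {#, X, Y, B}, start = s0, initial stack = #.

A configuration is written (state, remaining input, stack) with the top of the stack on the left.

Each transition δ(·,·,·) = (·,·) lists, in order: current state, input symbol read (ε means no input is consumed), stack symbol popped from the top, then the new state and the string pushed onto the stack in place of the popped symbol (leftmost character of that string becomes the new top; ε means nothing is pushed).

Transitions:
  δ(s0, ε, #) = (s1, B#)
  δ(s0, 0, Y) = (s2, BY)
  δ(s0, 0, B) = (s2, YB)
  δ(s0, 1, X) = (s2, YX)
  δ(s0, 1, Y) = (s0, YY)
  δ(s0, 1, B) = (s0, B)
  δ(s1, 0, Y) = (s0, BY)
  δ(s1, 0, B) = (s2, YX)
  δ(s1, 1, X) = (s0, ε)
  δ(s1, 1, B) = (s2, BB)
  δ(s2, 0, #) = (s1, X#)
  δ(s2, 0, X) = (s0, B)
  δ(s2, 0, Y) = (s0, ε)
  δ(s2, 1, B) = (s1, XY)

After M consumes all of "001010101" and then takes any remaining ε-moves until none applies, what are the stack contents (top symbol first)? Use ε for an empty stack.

YX#

(s0, 001010101, #)
  ε-move, top #: go to s1, push B# → (s1, 001010101, B#)
  read 0, top B: go to s2, push YX → (s2, 01010101, YX#)
  read 0, top Y: go to s0, push ε → (s0, 1010101, X#)
  read 1, top X: go to s2, push YX → (s2, 010101, YX#)
  read 0, top Y: go to s0, push ε → (s0, 10101, X#)
  read 1, top X: go to s2, push YX → (s2, 0101, YX#)
  read 0, top Y: go to s0, push ε → (s0, 101, X#)
  read 1, top X: go to s2, push YX → (s2, 01, YX#)
  read 0, top Y: go to s0, push ε → (s0, 1, X#)
  read 1, top X: go to s2, push YX → (s2, ε, YX#)
All input consumed in state s2 with stack YX#.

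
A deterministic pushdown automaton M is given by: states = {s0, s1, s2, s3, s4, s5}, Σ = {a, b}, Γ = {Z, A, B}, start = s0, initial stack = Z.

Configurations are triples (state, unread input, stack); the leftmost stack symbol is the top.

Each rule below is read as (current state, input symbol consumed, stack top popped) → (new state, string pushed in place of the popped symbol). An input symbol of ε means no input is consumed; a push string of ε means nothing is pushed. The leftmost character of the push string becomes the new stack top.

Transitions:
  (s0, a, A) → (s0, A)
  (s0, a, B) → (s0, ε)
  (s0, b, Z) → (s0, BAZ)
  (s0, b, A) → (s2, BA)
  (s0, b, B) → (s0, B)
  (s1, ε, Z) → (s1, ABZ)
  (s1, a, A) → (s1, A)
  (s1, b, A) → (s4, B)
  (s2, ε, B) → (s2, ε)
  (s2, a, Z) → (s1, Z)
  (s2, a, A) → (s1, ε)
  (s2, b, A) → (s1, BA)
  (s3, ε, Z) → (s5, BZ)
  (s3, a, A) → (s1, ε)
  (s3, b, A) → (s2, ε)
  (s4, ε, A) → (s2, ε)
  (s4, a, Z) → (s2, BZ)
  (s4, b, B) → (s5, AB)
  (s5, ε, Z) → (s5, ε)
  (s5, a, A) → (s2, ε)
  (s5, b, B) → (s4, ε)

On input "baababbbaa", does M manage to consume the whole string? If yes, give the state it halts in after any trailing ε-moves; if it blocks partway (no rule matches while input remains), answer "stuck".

stuck

(s0, baababbbaa, Z) ⊢ (s0, aababbbaa, BAZ) ⊢ (s0, ababbbaa, AZ) ⊢ (s0, babbbaa, AZ) ⊢ (s2, abbbaa, BAZ) ⊢ (s2, abbbaa, AZ) ⊢ (s1, bbbaa, Z) ⊢ (s1, bbbaa, ABZ) ⊢ (s4, bbaa, BBZ) ⊢ (s5, baa, ABBZ)
No transition for (s5, b, top A); M blocks with input baa remaining.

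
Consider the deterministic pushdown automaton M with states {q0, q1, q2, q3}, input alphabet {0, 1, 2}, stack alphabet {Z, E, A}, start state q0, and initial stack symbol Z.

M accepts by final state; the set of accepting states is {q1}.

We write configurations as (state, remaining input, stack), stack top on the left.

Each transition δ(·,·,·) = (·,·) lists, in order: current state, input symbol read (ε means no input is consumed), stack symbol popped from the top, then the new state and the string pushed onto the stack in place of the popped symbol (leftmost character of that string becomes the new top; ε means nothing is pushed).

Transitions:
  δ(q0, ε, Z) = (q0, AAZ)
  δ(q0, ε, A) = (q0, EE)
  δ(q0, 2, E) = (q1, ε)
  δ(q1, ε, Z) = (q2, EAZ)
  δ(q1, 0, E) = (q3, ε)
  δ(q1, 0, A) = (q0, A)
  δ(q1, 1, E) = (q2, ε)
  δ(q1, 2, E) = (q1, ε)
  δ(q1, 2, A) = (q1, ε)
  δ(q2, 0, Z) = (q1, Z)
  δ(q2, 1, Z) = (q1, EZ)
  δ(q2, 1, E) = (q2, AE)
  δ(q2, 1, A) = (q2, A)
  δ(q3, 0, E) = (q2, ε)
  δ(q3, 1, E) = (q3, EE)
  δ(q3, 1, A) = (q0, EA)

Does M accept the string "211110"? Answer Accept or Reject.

(q0, 211110, Z) ⊢ (q0, 211110, AAZ) ⊢ (q0, 211110, EEAZ) ⊢ (q1, 11110, EAZ) ⊢ (q2, 1110, AZ) ⊢ (q2, 110, AZ) ⊢ (q2, 10, AZ) ⊢ (q2, 0, AZ)
No transition applies at (q2, 0, AZ); input not fully consumed.

Reject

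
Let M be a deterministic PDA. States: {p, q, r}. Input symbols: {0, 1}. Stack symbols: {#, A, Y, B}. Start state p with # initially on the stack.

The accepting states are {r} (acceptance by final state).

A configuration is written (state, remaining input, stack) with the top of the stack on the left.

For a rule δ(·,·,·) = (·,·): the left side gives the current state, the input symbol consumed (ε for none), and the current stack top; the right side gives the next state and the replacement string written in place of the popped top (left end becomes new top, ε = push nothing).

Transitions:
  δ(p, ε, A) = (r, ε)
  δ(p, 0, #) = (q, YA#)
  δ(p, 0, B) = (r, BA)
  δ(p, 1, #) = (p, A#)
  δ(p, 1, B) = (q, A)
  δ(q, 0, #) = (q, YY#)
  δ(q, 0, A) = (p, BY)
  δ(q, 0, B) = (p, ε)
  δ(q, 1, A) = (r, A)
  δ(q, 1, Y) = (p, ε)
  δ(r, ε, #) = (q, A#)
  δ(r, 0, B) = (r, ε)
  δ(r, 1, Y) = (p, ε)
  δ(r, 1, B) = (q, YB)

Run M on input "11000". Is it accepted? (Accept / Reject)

(p, 11000, #) ⊢ (p, 1000, A#) ⊢ (r, 1000, #) ⊢ (q, 1000, A#) ⊢ (r, 000, A#)
No transition applies at (r, 000, A#); input not fully consumed.

Reject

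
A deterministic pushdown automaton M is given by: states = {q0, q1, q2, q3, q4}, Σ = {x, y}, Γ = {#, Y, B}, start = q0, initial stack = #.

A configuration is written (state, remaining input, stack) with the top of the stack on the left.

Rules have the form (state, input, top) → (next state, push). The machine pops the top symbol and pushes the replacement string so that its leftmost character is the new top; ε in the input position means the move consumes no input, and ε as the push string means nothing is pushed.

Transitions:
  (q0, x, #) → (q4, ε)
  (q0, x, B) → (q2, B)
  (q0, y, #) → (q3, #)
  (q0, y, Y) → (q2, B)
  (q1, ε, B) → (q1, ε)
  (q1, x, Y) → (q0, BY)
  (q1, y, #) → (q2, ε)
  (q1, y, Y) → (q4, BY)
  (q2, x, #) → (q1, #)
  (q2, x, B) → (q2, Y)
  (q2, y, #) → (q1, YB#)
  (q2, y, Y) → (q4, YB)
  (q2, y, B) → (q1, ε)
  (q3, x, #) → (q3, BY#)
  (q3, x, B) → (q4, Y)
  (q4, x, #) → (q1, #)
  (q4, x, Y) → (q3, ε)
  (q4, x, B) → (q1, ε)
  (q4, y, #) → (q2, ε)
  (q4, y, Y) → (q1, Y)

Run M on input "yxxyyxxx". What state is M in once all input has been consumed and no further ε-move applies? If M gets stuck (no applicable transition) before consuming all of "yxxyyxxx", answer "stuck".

(q0, yxxyyxxx, #) ⊢ (q3, xxyyxxx, #) ⊢ (q3, xyyxxx, BY#) ⊢ (q4, yyxxx, YY#) ⊢ (q1, yxxx, YY#) ⊢ (q4, xxx, BYY#) ⊢ (q1, xx, YY#) ⊢ (q0, x, BYY#) ⊢ (q2, ε, BYY#)
All input consumed; M is in state q2.

q2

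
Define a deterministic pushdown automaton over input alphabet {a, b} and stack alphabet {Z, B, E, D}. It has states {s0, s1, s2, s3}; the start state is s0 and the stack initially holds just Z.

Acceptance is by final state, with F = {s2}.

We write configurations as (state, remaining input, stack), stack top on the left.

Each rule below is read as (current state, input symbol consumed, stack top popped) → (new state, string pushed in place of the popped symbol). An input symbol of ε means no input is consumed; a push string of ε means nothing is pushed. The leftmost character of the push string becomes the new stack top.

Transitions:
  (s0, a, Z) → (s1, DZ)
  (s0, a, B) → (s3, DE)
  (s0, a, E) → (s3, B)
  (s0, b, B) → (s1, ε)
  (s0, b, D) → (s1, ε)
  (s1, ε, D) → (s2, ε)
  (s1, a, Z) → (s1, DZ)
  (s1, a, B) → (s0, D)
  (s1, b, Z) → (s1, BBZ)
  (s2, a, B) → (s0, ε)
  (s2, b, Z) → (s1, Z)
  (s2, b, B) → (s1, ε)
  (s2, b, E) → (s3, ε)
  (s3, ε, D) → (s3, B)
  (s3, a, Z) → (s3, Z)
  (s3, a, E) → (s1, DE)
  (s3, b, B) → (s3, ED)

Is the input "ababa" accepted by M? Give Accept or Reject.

Accept

(s0, ababa, Z) ⊢ (s1, baba, DZ) ⊢ (s2, baba, Z) ⊢ (s1, aba, Z) ⊢ (s1, ba, DZ) ⊢ (s2, ba, Z) ⊢ (s1, a, Z) ⊢ (s1, ε, DZ) ⊢ (s2, ε, Z)
All input consumed; state s2 ∈ F.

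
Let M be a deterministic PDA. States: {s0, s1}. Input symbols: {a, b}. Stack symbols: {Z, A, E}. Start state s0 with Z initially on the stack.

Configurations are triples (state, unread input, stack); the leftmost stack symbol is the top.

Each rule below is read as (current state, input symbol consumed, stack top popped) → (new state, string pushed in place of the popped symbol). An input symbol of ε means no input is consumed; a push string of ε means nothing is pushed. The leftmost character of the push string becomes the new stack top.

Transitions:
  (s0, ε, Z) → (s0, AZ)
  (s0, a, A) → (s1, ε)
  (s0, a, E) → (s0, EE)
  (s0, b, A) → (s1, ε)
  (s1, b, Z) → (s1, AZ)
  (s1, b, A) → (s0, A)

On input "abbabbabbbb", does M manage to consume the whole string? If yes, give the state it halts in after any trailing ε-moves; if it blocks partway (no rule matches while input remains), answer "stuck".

s1

(s0, abbabbabbbb, Z) ⊢ (s0, abbabbabbbb, AZ) ⊢ (s1, bbabbabbbb, Z) ⊢ (s1, babbabbbb, AZ) ⊢ (s0, abbabbbb, AZ) ⊢ (s1, bbabbbb, Z) ⊢ (s1, babbbb, AZ) ⊢ (s0, abbbb, AZ) ⊢ (s1, bbbb, Z) ⊢ (s1, bbb, AZ) ⊢ (s0, bb, AZ) ⊢ (s1, b, Z) ⊢ (s1, ε, AZ)
All input consumed; M is in state s1.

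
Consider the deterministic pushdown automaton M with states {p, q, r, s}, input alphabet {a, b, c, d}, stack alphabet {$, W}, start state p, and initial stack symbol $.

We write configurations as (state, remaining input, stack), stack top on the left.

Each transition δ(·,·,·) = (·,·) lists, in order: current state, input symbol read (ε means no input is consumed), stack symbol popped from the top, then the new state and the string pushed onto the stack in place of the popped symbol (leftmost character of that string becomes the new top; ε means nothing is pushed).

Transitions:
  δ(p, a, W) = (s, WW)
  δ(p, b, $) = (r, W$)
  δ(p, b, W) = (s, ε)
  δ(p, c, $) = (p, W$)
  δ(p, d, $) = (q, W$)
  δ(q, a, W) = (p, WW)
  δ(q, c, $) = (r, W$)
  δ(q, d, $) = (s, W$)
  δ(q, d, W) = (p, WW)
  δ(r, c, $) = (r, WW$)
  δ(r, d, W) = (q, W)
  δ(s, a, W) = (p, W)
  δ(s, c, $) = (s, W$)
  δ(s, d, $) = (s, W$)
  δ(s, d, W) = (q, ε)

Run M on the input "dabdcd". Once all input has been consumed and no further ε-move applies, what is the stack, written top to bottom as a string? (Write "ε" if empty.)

W$

(p, dabdcd, $)
  read d, top $: go to q, push W$ → (q, abdcd, W$)
  read a, top W: go to p, push WW → (p, bdcd, WW$)
  read b, top W: go to s, push ε → (s, dcd, W$)
  read d, top W: go to q, push ε → (q, cd, $)
  read c, top $: go to r, push W$ → (r, d, W$)
  read d, top W: go to q, push W → (q, ε, W$)
All input consumed in state q with stack W$.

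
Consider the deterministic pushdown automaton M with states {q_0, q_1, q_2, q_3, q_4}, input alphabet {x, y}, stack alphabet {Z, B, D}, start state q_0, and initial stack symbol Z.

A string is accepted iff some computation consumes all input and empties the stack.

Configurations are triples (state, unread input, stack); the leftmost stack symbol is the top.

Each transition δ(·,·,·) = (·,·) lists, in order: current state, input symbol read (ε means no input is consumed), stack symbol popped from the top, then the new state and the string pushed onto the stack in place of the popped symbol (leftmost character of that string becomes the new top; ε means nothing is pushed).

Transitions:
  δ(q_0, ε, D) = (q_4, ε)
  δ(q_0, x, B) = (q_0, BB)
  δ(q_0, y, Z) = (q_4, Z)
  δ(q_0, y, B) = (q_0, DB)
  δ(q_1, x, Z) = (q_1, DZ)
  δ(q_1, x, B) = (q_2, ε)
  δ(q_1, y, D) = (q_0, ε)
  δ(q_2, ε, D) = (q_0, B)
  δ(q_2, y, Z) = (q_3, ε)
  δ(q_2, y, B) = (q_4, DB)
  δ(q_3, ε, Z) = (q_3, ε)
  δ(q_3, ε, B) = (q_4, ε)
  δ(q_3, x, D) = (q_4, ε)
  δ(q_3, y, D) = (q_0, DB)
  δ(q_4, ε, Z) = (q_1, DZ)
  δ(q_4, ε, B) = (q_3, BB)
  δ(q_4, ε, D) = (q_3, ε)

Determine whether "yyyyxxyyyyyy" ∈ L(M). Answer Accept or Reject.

(q_0, yyyyxxyyyyyy, Z)
  read y, top Z: go to q_4, push Z → (q_4, yyyxxyyyyyy, Z)
  ε-move, top Z: go to q_1, push DZ → (q_1, yyyxxyyyyyy, DZ)
  read y, top D: go to q_0, push ε → (q_0, yyxxyyyyyy, Z)
  read y, top Z: go to q_4, push Z → (q_4, yxxyyyyyy, Z)
  ε-move, top Z: go to q_1, push DZ → (q_1, yxxyyyyyy, DZ)
  read y, top D: go to q_0, push ε → (q_0, xxyyyyyy, Z)
No transition applies at (q_0, xxyyyyyy, Z); input not fully consumed.

Reject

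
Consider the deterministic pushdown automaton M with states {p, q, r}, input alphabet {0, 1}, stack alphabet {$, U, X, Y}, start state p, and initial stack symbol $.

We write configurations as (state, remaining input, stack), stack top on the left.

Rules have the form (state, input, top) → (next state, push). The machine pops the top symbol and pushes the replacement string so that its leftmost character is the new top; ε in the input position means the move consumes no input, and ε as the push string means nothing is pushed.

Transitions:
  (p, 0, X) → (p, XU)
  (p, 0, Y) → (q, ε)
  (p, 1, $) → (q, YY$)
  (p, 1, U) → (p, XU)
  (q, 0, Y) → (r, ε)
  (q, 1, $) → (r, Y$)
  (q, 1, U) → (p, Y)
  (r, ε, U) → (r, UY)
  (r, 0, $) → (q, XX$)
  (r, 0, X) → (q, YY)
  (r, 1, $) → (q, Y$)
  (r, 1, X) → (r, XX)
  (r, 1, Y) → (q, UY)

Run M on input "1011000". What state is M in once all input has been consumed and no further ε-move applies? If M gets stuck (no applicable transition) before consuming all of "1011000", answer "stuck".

(p, 1011000, $)
  read 1, top $: go to q, push YY$ → (q, 011000, YY$)
  read 0, top Y: go to r, push ε → (r, 11000, Y$)
  read 1, top Y: go to q, push UY → (q, 1000, UY$)
  read 1, top U: go to p, push Y → (p, 000, YY$)
  read 0, top Y: go to q, push ε → (q, 00, Y$)
  read 0, top Y: go to r, push ε → (r, 0, $)
  read 0, top $: go to q, push XX$ → (q, ε, XX$)
All input consumed; M is in state q.

q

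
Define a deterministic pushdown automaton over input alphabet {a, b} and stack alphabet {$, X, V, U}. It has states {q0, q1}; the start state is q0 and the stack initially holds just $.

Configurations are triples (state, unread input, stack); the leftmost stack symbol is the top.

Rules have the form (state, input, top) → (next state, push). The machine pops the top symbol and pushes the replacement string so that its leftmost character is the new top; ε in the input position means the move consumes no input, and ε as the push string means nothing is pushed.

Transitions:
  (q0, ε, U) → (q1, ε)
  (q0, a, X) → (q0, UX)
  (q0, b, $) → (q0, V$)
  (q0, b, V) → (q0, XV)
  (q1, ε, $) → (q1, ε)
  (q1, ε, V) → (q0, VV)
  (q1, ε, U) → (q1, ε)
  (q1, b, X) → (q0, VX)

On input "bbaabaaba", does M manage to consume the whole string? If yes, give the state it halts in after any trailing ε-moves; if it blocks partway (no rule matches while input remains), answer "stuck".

stuck

(q0, bbaabaaba, $)
  read b, top $: go to q0, push V$ → (q0, baabaaba, V$)
  read b, top V: go to q0, push XV → (q0, aabaaba, XV$)
  read a, top X: go to q0, push UX → (q0, abaaba, UXV$)
  ε-move, top U: go to q1, push ε → (q1, abaaba, XV$)
No transition for (q1, a, top X); M blocks with input abaaba remaining.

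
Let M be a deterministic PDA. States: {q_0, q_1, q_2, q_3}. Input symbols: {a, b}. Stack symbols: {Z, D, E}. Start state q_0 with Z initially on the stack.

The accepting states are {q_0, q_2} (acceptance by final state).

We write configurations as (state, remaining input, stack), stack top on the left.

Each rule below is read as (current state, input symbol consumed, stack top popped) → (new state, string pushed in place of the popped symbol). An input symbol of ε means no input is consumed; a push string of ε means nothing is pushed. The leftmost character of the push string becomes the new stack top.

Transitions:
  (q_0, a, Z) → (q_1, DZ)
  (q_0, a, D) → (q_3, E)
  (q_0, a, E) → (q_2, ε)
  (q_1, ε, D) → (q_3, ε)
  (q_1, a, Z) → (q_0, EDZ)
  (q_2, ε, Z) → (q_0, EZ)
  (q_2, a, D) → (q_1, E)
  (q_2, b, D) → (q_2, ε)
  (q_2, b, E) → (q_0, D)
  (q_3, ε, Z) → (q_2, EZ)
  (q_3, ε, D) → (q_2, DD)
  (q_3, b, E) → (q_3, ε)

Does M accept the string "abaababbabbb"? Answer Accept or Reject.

Reject

(q_0, abaababbabbb, Z)
  read a, top Z: go to q_1, push DZ → (q_1, baababbabbb, DZ)
  ε-move, top D: go to q_3, push ε → (q_3, baababbabbb, Z)
  ε-move, top Z: go to q_2, push EZ → (q_2, baababbabbb, EZ)
  read b, top E: go to q_0, push D → (q_0, aababbabbb, DZ)
  read a, top D: go to q_3, push E → (q_3, ababbabbb, EZ)
No transition applies at (q_3, ababbabbb, EZ); input not fully consumed.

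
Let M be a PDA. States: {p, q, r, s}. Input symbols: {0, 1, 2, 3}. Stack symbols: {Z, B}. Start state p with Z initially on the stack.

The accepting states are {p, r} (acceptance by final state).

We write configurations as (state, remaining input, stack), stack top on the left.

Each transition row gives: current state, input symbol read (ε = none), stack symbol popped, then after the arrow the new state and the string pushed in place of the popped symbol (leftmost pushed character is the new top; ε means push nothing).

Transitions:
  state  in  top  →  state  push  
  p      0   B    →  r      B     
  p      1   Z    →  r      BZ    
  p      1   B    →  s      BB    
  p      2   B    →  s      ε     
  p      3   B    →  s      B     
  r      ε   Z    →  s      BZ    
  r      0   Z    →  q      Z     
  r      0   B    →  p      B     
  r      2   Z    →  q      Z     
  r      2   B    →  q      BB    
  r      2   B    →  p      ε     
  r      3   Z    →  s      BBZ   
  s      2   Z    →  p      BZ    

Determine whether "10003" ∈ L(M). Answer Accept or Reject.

Reject

No computation consumes all input and reaches a final state.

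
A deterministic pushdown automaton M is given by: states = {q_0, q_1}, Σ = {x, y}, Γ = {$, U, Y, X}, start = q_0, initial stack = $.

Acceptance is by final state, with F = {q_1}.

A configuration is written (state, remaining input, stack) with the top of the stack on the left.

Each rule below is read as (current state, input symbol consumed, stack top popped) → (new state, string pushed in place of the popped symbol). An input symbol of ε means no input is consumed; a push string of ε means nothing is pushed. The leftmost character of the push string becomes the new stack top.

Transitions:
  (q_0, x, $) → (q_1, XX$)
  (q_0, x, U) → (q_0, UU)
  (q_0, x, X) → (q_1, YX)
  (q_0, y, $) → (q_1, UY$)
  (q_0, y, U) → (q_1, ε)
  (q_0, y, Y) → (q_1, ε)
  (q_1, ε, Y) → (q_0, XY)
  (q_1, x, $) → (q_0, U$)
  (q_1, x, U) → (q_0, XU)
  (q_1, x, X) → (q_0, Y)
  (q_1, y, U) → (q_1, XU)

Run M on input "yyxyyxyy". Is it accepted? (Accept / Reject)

(q_0, yyxyyxyy, $) ⊢ (q_1, yxyyxyy, UY$) ⊢ (q_1, xyyxyy, XUY$) ⊢ (q_0, yyxyy, YUY$) ⊢ (q_1, yxyy, UY$) ⊢ (q_1, xyy, XUY$) ⊢ (q_0, yy, YUY$) ⊢ (q_1, y, UY$) ⊢ (q_1, ε, XUY$)
All input consumed; state q_1 ∈ F.

Accept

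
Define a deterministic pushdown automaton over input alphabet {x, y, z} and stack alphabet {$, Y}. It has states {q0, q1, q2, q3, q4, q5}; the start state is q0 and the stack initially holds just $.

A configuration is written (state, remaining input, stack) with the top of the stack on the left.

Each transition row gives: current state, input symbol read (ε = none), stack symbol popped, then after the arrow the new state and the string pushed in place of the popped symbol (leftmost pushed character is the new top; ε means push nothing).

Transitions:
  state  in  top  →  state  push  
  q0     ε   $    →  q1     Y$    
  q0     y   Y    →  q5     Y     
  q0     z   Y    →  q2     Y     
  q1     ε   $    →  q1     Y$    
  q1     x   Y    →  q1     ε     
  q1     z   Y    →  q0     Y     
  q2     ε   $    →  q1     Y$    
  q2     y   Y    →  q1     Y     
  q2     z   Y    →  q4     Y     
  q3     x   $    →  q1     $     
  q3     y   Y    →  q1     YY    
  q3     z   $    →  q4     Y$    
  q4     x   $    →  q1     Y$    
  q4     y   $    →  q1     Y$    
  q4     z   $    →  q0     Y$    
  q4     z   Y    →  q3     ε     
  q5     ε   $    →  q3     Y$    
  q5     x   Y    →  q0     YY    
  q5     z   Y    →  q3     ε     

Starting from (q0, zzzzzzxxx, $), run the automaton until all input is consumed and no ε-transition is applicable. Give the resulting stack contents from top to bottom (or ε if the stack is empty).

Y$

(q0, zzzzzzxxx, $)
  ε-move, top $: go to q1, push Y$ → (q1, zzzzzzxxx, Y$)
  read z, top Y: go to q0, push Y → (q0, zzzzzxxx, Y$)
  read z, top Y: go to q2, push Y → (q2, zzzzxxx, Y$)
  read z, top Y: go to q4, push Y → (q4, zzzxxx, Y$)
  read z, top Y: go to q3, push ε → (q3, zzxxx, $)
  read z, top $: go to q4, push Y$ → (q4, zxxx, Y$)
  read z, top Y: go to q3, push ε → (q3, xxx, $)
  read x, top $: go to q1, push $ → (q1, xx, $)
  ε-move, top $: go to q1, push Y$ → (q1, xx, Y$)
  read x, top Y: go to q1, push ε → (q1, x, $)
  ε-move, top $: go to q1, push Y$ → (q1, x, Y$)
  read x, top Y: go to q1, push ε → (q1, ε, $)
  ε-move, top $: go to q1, push Y$ → (q1, ε, Y$)
All input consumed in state q1 with stack Y$.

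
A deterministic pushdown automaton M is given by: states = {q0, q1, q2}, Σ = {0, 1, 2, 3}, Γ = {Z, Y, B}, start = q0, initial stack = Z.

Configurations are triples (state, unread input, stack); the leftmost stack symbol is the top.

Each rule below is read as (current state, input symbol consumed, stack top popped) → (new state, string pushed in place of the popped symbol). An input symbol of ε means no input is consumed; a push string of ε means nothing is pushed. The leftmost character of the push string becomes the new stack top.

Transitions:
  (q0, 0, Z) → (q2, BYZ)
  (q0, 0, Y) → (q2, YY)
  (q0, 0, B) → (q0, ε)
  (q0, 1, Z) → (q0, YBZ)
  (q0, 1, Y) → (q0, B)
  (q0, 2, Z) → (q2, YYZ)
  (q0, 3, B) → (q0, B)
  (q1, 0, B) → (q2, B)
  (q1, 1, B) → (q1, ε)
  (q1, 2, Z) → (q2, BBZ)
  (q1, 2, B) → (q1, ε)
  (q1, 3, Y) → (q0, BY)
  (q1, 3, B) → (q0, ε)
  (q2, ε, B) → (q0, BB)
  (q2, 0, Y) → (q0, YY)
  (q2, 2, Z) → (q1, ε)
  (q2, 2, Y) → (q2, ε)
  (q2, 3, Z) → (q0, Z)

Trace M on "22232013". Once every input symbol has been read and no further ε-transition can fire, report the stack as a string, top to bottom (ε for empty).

BYYZ

(q0, 22232013, Z)
  read 2, top Z: go to q2, push YYZ → (q2, 2232013, YYZ)
  read 2, top Y: go to q2, push ε → (q2, 232013, YZ)
  read 2, top Y: go to q2, push ε → (q2, 32013, Z)
  read 3, top Z: go to q0, push Z → (q0, 2013, Z)
  read 2, top Z: go to q2, push YYZ → (q2, 013, YYZ)
  read 0, top Y: go to q0, push YY → (q0, 13, YYYZ)
  read 1, top Y: go to q0, push B → (q0, 3, BYYZ)
  read 3, top B: go to q0, push B → (q0, ε, BYYZ)
All input consumed in state q0 with stack BYYZ.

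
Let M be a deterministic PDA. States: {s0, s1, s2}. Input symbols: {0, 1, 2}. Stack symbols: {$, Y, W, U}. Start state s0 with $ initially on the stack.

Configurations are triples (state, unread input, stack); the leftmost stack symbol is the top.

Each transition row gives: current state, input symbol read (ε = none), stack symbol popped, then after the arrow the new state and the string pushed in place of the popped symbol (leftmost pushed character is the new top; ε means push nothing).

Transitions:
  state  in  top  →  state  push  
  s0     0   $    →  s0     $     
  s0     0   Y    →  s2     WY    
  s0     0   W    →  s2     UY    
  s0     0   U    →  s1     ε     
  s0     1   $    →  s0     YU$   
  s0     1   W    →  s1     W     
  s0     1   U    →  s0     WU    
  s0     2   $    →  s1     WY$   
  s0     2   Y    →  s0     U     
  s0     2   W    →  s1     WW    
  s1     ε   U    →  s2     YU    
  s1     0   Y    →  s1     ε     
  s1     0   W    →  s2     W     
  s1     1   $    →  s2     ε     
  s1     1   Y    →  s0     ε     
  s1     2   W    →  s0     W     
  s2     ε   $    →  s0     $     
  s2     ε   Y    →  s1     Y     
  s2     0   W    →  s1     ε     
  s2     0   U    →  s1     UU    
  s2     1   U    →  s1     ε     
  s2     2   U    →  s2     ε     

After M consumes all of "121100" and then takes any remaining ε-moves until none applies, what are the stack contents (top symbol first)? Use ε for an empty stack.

(s0, 121100, $) ⊢ (s0, 21100, YU$) ⊢ (s0, 1100, UU$) ⊢ (s0, 100, WUU$) ⊢ (s1, 00, WUU$) ⊢ (s2, 0, WUU$) ⊢ (s1, ε, UU$) ⊢ (s2, ε, YUU$) ⊢ (s1, ε, YUU$)
All input consumed in state s1 with stack YUU$.

YUU$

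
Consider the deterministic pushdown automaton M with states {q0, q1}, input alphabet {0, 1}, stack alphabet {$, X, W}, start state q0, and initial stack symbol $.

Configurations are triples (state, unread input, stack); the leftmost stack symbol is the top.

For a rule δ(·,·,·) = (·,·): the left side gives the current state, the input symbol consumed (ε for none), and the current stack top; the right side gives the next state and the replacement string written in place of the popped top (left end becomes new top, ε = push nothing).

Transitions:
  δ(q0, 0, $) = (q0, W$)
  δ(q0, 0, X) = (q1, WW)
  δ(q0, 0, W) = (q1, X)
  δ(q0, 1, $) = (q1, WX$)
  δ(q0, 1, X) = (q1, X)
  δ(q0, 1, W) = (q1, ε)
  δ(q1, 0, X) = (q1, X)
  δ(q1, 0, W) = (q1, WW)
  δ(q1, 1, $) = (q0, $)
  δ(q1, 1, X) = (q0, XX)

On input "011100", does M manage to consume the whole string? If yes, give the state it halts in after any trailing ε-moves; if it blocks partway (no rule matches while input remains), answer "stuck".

(q0, 011100, $) ⊢ (q0, 11100, W$) ⊢ (q1, 1100, $) ⊢ (q0, 100, $) ⊢ (q1, 00, WX$) ⊢ (q1, 0, WWX$) ⊢ (q1, ε, WWWX$)
All input consumed; M is in state q1.

q1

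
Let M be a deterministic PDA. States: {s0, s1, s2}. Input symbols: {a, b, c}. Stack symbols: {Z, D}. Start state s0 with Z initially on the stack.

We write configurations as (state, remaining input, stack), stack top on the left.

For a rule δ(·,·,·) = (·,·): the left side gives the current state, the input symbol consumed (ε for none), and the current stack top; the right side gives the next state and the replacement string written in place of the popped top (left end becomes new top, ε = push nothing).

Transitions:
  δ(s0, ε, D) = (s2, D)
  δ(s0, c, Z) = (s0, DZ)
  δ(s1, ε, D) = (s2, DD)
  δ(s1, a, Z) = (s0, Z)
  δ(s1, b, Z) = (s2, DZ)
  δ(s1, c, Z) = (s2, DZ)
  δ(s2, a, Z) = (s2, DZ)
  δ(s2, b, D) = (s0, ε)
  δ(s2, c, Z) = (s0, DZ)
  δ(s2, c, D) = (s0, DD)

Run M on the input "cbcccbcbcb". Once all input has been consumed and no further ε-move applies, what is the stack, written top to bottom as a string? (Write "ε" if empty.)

(s0, cbcccbcbcb, Z) ⊢ (s0, bcccbcbcb, DZ) ⊢ (s2, bcccbcbcb, DZ) ⊢ (s0, cccbcbcb, Z) ⊢ (s0, ccbcbcb, DZ) ⊢ (s2, ccbcbcb, DZ) ⊢ (s0, cbcbcb, DDZ) ⊢ (s2, cbcbcb, DDZ) ⊢ (s0, bcbcb, DDDZ) ⊢ (s2, bcbcb, DDDZ) ⊢ (s0, cbcb, DDZ) ⊢ (s2, cbcb, DDZ) ⊢ (s0, bcb, DDDZ) ⊢ (s2, bcb, DDDZ) ⊢ (s0, cb, DDZ) ⊢ (s2, cb, DDZ) ⊢ (s0, b, DDDZ) ⊢ (s2, b, DDDZ) ⊢ (s0, ε, DDZ) ⊢ (s2, ε, DDZ)
All input consumed in state s2 with stack DDZ.

DDZ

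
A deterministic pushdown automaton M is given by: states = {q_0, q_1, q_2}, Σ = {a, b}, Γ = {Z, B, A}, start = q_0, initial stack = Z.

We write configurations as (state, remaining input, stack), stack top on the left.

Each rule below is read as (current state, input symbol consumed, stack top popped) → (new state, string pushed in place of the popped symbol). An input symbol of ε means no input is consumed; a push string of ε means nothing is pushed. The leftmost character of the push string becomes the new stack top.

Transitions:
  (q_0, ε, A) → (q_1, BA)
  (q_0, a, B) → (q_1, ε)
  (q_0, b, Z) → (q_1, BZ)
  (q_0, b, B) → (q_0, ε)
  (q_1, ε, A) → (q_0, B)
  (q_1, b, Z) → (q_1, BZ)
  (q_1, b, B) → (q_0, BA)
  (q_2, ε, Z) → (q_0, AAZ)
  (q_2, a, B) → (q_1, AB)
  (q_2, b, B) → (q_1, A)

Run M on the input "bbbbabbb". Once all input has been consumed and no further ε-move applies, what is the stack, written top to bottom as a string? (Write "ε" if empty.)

BAAZ

(q_0, bbbbabbb, Z) ⊢ (q_1, bbbabbb, BZ) ⊢ (q_0, bbabbb, BAZ) ⊢ (q_0, babbb, AZ) ⊢ (q_1, babbb, BAZ) ⊢ (q_0, abbb, BAAZ) ⊢ (q_1, bbb, AAZ) ⊢ (q_0, bbb, BAZ) ⊢ (q_0, bb, AZ) ⊢ (q_1, bb, BAZ) ⊢ (q_0, b, BAAZ) ⊢ (q_0, ε, AAZ) ⊢ (q_1, ε, BAAZ)
All input consumed in state q_1 with stack BAAZ.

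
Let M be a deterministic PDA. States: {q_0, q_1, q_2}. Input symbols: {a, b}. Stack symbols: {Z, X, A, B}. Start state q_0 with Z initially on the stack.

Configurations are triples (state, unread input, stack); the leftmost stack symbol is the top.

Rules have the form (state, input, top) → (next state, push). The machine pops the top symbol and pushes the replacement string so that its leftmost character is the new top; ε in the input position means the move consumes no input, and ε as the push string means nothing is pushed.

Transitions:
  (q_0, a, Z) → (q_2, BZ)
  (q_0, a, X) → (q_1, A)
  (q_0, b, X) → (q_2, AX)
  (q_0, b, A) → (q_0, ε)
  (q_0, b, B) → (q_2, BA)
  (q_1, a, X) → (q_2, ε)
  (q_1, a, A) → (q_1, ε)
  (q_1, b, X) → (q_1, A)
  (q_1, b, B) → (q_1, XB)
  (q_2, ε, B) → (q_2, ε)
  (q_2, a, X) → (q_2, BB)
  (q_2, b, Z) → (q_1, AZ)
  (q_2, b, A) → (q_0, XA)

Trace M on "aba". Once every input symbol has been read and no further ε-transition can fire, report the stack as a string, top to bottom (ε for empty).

Z

(q_0, aba, Z) ⊢ (q_2, ba, BZ) ⊢ (q_2, ba, Z) ⊢ (q_1, a, AZ) ⊢ (q_1, ε, Z)
All input consumed in state q_1 with stack Z.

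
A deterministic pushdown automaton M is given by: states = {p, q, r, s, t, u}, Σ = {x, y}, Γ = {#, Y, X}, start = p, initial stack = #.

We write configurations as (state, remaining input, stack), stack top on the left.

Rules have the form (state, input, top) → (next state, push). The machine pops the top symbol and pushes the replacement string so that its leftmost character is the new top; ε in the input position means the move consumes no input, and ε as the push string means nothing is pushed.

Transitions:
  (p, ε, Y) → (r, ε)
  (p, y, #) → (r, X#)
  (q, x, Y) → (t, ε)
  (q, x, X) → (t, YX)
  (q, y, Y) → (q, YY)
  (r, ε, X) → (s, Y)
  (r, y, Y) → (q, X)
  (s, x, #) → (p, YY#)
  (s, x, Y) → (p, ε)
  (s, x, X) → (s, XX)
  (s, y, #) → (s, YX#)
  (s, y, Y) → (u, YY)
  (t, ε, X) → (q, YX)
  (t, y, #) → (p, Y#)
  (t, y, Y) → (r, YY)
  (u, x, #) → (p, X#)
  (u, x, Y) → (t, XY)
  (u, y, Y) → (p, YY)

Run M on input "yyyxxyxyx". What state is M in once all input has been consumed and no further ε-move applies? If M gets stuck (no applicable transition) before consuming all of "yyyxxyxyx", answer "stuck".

(p, yyyxxyxyx, #) ⊢ (r, yyxxyxyx, X#) ⊢ (s, yyxxyxyx, Y#) ⊢ (u, yxxyxyx, YY#) ⊢ (p, xxyxyx, YYY#) ⊢ (r, xxyxyx, YY#)
No transition for (r, x, top Y); M blocks with input xxyxyx remaining.

stuck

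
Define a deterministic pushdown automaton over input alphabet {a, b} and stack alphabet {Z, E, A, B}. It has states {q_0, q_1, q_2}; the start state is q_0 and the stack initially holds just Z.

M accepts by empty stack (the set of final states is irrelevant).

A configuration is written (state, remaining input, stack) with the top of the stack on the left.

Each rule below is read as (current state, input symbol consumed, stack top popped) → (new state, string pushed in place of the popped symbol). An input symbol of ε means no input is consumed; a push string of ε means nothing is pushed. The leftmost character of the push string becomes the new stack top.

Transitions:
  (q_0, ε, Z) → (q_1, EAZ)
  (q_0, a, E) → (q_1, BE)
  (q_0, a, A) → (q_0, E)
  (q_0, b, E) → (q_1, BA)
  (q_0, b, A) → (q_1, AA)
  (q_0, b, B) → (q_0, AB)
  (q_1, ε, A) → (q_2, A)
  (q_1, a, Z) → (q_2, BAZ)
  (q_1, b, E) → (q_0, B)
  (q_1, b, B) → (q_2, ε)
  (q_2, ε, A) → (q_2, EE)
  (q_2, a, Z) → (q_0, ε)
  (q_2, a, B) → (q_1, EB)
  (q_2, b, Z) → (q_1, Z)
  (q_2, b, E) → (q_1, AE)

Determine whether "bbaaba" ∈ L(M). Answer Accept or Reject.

Reject

(q_0, bbaaba, Z)
  ε-move, top Z: go to q_1, push EAZ → (q_1, bbaaba, EAZ)
  read b, top E: go to q_0, push B → (q_0, baaba, BAZ)
  read b, top B: go to q_0, push AB → (q_0, aaba, ABAZ)
  read a, top A: go to q_0, push E → (q_0, aba, EBAZ)
  read a, top E: go to q_1, push BE → (q_1, ba, BEBAZ)
  read b, top B: go to q_2, push ε → (q_2, a, EBAZ)
No transition applies at (q_2, a, EBAZ); input not fully consumed.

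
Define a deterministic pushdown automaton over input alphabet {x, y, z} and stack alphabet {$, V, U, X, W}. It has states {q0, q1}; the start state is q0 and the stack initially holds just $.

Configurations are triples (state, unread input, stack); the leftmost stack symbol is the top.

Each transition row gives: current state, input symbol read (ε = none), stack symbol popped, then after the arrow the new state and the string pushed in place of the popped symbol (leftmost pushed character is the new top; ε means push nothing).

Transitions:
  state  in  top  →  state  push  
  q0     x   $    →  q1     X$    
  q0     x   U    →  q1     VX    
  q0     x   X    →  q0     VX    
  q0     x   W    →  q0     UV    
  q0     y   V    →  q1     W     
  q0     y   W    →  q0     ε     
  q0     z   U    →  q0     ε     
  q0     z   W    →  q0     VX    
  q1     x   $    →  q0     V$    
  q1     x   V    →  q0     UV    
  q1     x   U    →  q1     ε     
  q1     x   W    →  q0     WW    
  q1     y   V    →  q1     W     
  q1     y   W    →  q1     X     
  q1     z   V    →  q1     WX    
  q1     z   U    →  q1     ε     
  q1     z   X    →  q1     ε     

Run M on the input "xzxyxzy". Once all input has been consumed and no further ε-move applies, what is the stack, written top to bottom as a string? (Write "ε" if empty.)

WXW$

(q0, xzxyxzy, $) ⊢ (q1, zxyxzy, X$) ⊢ (q1, xyxzy, $) ⊢ (q0, yxzy, V$) ⊢ (q1, xzy, W$) ⊢ (q0, zy, WW$) ⊢ (q0, y, VXW$) ⊢ (q1, ε, WXW$)
All input consumed in state q1 with stack WXW$.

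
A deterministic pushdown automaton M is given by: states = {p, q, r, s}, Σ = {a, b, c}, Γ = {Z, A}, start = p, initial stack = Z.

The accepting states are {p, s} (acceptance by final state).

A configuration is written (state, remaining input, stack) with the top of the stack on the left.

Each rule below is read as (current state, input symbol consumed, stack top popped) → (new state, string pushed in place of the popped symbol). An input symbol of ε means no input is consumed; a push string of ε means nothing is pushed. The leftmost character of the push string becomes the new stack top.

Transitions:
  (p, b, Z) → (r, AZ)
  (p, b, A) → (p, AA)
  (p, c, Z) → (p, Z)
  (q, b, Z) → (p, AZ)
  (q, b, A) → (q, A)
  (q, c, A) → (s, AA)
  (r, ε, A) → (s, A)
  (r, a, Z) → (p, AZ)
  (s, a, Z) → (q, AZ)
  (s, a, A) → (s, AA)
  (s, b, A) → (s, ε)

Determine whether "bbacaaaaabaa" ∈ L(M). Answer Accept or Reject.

Accept

(p, bbacaaaaabaa, Z)
  read b, top Z: go to r, push AZ → (r, bacaaaaabaa, AZ)
  ε-move, top A: go to s, push A → (s, bacaaaaabaa, AZ)
  read b, top A: go to s, push ε → (s, acaaaaabaa, Z)
  read a, top Z: go to q, push AZ → (q, caaaaabaa, AZ)
  read c, top A: go to s, push AA → (s, aaaaabaa, AAZ)
  read a, top A: go to s, push AA → (s, aaaabaa, AAAZ)
  read a, top A: go to s, push AA → (s, aaabaa, AAAAZ)
  read a, top A: go to s, push AA → (s, aabaa, AAAAAZ)
  read a, top A: go to s, push AA → (s, abaa, AAAAAAZ)
  read a, top A: go to s, push AA → (s, baa, AAAAAAAZ)
  read b, top A: go to s, push ε → (s, aa, AAAAAAZ)
  read a, top A: go to s, push AA → (s, a, AAAAAAAZ)
  read a, top A: go to s, push AA → (s, ε, AAAAAAAAZ)
All input consumed; state s ∈ F.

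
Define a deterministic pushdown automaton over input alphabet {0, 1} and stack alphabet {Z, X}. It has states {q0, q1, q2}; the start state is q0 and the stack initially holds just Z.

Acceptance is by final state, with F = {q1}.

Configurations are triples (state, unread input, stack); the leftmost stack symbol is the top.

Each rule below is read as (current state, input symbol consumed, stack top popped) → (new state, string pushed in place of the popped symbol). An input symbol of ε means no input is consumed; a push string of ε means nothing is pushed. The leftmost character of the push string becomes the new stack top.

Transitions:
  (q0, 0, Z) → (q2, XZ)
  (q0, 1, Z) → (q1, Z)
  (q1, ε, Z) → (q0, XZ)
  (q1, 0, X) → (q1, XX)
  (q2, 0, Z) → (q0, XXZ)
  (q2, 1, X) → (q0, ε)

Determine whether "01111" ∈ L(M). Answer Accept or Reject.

Reject

(q0, 01111, Z)
  read 0, top Z: go to q2, push XZ → (q2, 1111, XZ)
  read 1, top X: go to q0, push ε → (q0, 111, Z)
  read 1, top Z: go to q1, push Z → (q1, 11, Z)
  ε-move, top Z: go to q0, push XZ → (q0, 11, XZ)
No transition applies at (q0, 11, XZ); input not fully consumed.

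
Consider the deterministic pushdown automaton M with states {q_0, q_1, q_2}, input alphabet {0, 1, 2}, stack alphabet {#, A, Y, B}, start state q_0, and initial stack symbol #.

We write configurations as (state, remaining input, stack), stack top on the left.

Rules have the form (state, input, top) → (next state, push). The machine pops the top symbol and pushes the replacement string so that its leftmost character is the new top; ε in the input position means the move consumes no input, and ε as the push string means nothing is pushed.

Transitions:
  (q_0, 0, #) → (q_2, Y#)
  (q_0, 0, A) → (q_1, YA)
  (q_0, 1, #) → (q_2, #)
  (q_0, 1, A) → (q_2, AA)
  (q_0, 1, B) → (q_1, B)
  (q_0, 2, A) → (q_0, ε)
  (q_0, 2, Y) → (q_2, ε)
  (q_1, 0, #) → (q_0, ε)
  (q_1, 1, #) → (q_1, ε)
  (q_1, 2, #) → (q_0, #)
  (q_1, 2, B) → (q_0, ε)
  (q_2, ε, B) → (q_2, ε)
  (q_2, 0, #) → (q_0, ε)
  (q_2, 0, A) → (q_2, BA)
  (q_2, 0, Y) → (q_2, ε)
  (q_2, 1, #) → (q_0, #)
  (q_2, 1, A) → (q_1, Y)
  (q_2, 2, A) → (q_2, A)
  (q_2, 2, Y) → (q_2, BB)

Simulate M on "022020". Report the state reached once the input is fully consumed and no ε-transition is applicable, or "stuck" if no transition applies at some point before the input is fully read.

(q_0, 022020, #)
  read 0, top #: go to q_2, push Y# → (q_2, 22020, Y#)
  read 2, top Y: go to q_2, push BB → (q_2, 2020, BB#)
  ε-move, top B: go to q_2, push ε → (q_2, 2020, B#)
  ε-move, top B: go to q_2, push ε → (q_2, 2020, #)
No transition for (q_2, 2, top #); M blocks with input 2020 remaining.

stuck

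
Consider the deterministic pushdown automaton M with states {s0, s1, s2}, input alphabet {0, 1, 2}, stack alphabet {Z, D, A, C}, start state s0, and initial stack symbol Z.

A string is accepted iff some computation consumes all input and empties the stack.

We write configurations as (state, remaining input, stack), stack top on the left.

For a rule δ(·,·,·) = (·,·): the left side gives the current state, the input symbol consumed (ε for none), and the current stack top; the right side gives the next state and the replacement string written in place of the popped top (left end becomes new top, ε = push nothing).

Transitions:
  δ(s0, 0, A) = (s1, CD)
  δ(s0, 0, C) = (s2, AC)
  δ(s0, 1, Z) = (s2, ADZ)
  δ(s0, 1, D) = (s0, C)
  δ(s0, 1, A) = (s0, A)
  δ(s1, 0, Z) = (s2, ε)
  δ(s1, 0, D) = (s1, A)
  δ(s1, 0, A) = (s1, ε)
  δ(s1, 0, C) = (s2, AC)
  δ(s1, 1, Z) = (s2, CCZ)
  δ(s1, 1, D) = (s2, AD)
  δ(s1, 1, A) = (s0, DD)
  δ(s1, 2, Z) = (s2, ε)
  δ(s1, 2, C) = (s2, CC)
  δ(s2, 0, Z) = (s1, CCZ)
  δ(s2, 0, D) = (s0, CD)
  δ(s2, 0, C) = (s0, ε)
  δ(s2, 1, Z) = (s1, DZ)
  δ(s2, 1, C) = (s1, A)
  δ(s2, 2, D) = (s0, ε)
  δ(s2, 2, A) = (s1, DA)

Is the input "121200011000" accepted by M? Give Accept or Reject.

Reject

(s0, 121200011000, Z) ⊢ (s2, 21200011000, ADZ) ⊢ (s1, 1200011000, DADZ) ⊢ (s2, 200011000, ADADZ) ⊢ (s1, 00011000, DADADZ) ⊢ (s1, 0011000, AADADZ) ⊢ (s1, 011000, ADADZ) ⊢ (s1, 11000, DADZ) ⊢ (s2, 1000, ADADZ)
No transition applies at (s2, 1000, ADADZ); input not fully consumed.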